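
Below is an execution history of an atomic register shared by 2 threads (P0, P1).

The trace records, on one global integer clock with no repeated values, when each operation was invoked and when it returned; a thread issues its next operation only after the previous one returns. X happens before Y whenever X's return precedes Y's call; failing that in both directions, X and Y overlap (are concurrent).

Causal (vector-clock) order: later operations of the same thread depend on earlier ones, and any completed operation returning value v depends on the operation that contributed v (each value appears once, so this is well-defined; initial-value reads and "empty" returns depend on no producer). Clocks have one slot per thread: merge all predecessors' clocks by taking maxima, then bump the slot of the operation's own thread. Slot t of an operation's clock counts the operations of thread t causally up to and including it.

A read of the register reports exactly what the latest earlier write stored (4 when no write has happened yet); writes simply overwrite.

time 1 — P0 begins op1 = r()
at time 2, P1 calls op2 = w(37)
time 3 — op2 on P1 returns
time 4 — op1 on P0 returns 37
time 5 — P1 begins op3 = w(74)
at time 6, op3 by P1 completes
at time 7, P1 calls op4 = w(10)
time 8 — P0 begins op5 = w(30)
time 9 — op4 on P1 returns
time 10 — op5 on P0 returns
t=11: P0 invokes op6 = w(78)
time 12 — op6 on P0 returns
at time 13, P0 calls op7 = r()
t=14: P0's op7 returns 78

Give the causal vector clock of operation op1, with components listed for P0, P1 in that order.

invoked at 2, op2 has no predecessors; its own P1 bump gives (0, 1)
op3 (invocation 5): componentwise max over VC(op2)=(0, 1), +1 at P1, giving (0, 2)
op1 (invocation 1): componentwise max over VC(op2)=(0, 1), +1 at P0, giving (1, 1)
op4 (invocation 7): componentwise max over VC(op3)=(0, 2), +1 at P1, giving (0, 3)
op5 (invocation 8): componentwise max over VC(op1)=(1, 1), +1 at P0, giving (2, 1)
op6 (invocation 11): componentwise max over VC(op5)=(2, 1), +1 at P0, giving (3, 1)
op7 (invocation 13): componentwise max over VC(op6)=(3, 1), +1 at P0, giving (4, 1)
target: VC(op1) = (1, 1)

(1, 1)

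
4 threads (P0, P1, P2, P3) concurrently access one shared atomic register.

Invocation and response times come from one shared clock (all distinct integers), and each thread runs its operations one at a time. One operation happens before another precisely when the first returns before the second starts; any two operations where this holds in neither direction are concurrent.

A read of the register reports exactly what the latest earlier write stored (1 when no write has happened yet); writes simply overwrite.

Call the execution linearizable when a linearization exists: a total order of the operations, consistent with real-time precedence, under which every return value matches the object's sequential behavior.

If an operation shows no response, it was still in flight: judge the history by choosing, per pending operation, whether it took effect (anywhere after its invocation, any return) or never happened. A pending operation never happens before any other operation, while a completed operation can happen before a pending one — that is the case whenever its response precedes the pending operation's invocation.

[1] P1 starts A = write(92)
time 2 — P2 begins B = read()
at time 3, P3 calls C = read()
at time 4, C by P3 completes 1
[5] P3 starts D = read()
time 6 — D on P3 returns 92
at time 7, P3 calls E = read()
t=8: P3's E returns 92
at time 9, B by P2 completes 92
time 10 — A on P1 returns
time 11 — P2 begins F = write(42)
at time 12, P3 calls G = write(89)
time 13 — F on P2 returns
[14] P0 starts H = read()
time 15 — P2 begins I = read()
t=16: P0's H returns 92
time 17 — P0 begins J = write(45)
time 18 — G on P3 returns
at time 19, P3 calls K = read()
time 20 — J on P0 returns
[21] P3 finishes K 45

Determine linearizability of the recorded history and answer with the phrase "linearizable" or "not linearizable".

not linearizable

cut after 15 events: linearizable; cut after 16 events (H responds, time 16): not linearizable
the 7 completed operations admit 20 real-time orders; each fails the atomic register replay
completion choices over the 2 pending operations (G, I) were checked; none helps
for example A, B, C, D, E, F, H (pending dropped) fails at step 3: C read() → 1 is not legal there
for example A, C, B, D, E, F, H (pending dropped) fails at step 2: C read() → 1 is not legal there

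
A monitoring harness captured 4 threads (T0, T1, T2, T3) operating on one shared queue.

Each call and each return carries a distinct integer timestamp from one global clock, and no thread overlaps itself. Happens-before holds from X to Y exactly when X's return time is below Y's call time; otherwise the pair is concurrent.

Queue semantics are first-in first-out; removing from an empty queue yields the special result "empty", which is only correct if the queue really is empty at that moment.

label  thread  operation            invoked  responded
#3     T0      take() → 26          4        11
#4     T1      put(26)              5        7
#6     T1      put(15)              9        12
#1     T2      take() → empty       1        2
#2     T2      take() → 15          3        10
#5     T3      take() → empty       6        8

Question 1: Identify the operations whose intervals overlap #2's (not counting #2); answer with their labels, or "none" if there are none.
#3, #4, #5, #6

#2 runs from 3 to 10; window-overlapping ops are concurrent
#1 [1,2]: before
#3 [4,11]: concurrent
#4 [5,7]: concurrent
#5 [6,8]: concurrent
#6 [9,12]: concurrent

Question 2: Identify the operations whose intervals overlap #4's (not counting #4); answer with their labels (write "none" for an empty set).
#2, #3, #5

#4 spans [5,7]; an op avoiding the whole window 5..7 is ordered, any other is concurrent
#1 [1,2]: before
#2 [3,10]: concurrent
#3 [4,11]: concurrent
#5 [6,8]: concurrent
#6 [9,12]: after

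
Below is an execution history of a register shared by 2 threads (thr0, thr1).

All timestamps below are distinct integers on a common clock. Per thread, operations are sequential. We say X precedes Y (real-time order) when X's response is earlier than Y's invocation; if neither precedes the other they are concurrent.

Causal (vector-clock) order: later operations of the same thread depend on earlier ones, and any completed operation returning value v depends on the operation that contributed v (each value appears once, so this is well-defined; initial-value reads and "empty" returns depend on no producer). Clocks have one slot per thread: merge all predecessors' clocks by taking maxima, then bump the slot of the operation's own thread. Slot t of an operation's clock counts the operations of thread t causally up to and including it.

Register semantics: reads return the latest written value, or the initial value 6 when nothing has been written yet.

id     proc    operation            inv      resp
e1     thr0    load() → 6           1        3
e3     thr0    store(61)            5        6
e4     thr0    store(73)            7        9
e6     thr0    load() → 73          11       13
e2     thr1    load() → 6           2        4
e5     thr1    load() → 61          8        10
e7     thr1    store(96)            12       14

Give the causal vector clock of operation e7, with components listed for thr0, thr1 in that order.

no predecessors for e2 (invoked 2): thr1 increments from zero → (0, 1)
no predecessors for e1 (invoked 1): thr0 increments from zero → (1, 0)
invoked at 5, e3 merges VC(e1)=(1, 0) and bumps thr0's slot → (2, 0)
invoked at 7, e4 merges VC(e3)=(2, 0) and bumps thr0's slot → (3, 0)
invoked at 8, e5 merges VC(e2)=(0, 1), VC(e3)=(2, 0) and bumps thr1's slot → (2, 2)
invoked at 11, e6 merges VC(e4)=(3, 0) and bumps thr0's slot → (4, 0)
invoked at 12, e7 merges VC(e5)=(2, 2) and bumps thr1's slot → (2, 3)
target: VC(e7) = (2, 3)

(2, 3)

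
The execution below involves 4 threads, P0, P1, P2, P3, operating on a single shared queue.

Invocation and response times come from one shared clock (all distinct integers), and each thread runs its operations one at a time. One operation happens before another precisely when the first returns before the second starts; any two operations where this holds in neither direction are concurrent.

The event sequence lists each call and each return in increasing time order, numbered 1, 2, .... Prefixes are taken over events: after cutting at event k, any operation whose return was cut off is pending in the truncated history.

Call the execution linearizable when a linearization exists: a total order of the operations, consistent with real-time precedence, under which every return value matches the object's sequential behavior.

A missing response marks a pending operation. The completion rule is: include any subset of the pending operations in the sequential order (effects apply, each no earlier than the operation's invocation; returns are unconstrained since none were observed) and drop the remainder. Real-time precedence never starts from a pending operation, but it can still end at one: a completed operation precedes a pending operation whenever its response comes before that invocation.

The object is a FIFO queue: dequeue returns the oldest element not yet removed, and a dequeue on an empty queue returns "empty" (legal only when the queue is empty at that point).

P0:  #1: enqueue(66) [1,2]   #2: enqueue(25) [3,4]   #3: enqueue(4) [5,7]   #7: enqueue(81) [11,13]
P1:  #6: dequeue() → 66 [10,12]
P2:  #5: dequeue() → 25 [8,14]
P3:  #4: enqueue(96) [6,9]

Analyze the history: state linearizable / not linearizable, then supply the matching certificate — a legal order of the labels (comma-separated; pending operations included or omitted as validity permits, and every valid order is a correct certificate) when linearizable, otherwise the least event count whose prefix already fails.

linearizable — witness: #1, #2, #3, #4, #6, #5, #7

step 1: #1 enqueue(66) — queue <66>
step 2: #2 enqueue(25) — queue <66,25>
step 3: #3 enqueue(4) — queue <66,25,4>
step 4: #4 enqueue(96) — queue <66,25,4,96>
step 5: #6 dequeue() → 66 — queue <25,4,96>
step 6: #5 dequeue() → 25 — queue <4,96>
step 7: #7 enqueue(81) — queue <4,96,81>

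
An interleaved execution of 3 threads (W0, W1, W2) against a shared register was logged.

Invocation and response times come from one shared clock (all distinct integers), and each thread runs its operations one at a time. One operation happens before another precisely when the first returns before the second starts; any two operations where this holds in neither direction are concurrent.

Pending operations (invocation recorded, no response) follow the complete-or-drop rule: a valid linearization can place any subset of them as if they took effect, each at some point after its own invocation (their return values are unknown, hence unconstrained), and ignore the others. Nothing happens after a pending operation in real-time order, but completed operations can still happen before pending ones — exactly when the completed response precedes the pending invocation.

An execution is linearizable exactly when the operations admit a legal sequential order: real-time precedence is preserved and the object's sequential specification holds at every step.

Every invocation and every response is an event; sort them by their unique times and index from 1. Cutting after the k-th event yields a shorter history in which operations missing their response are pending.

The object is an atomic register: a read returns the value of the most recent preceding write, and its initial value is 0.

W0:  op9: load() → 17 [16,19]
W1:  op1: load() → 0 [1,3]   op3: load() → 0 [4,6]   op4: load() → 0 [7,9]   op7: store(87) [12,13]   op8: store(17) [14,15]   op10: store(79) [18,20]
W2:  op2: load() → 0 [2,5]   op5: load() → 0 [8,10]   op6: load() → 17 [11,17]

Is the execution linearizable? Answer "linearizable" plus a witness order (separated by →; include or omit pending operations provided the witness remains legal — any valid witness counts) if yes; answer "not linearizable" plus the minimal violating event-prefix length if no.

1. op1 load() → 0, leaving value 0
2. op2 load() → 0, leaving value 0
3. op3 load() → 0, leaving value 0
4. op4 load() → 0, leaving value 0
5. op5 load() → 0, leaving value 0
6. op7 store(87), leaving value 87
7. op8 store(17), leaving value 17
8. op6 load() → 17, leaving value 17
9. op9 load() → 17, leaving value 17
10. op10 store(79), leaving value 79

linearizable — witness: op1 → op2 → op3 → op4 → op5 → op7 → op8 → op6 → op9 → op10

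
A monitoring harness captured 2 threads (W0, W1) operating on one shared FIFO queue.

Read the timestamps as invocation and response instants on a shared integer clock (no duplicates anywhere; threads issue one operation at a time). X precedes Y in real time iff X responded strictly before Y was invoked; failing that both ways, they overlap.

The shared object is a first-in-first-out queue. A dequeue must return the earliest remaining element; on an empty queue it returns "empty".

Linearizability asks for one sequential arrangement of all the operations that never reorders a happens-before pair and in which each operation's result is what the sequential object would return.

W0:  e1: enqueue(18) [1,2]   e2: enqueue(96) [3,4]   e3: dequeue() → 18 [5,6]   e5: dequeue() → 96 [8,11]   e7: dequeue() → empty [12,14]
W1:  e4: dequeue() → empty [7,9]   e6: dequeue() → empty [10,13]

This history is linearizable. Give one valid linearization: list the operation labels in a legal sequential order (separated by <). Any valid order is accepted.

step 1: e1 enqueue(18) — queue <18>
step 2: e2 enqueue(96) — queue <18,96>
step 3: e3 dequeue() → 18 — queue <96>
step 4: e5 dequeue() → 96 — queue <>
step 5: e4 dequeue() → empty — queue <>
step 6: e6 dequeue() → empty — queue <>
step 7: e7 dequeue() → empty — queue <>

e1 < e2 < e3 < e5 < e4 < e6 < e7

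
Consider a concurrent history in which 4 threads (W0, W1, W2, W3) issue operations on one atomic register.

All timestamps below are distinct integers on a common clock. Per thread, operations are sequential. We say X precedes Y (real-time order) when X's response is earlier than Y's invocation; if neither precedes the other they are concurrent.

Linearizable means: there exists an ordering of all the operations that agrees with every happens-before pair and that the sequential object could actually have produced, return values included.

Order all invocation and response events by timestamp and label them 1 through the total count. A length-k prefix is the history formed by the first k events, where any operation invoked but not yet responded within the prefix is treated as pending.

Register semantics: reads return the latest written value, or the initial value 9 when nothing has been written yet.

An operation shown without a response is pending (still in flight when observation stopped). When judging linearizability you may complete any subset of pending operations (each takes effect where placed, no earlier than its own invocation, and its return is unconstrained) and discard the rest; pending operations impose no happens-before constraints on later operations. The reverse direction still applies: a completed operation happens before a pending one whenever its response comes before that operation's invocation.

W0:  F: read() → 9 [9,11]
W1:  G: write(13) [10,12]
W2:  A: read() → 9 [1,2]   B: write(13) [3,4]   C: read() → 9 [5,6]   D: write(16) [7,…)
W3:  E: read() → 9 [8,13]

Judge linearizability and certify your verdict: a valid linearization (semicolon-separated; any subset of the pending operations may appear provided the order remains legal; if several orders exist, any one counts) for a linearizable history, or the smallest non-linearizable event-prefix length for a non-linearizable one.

the violation lands at event 6, C's response at time 6: events 1..5 linearize, events 1..6 do not
exactly one order of the 3 completed ops respects real time; the atomic register replay fails
for example A, B, C fails at step 3: C read() → 9 is not legal there

not linearizable — minimal violating prefix: 6 events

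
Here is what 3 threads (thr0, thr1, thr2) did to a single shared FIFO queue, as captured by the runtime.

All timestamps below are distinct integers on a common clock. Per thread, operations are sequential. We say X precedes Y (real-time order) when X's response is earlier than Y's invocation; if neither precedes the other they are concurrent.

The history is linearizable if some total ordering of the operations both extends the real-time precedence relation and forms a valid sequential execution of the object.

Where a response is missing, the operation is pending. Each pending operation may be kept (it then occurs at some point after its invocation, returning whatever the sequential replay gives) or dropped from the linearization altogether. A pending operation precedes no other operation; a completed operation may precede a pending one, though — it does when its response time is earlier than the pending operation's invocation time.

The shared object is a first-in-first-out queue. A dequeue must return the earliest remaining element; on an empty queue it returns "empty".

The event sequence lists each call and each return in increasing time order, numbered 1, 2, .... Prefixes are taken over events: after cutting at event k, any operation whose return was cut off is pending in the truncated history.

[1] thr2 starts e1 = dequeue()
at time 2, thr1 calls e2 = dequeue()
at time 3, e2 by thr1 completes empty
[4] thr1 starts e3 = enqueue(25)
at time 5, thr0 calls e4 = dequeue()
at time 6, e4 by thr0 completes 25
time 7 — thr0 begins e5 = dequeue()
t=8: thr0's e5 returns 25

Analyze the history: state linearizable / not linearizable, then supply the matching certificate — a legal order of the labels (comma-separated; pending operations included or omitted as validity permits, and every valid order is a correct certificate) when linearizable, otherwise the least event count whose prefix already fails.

cut after 7 events: linearizable; cut after 8 events (e5 responds, time 8): not linearizable
exhaustive check: the 3 completed FIFO queue ops admit one real-time order; illegal
include/drop combinations of the 2 pending operations (e1, e3) were all tried; none helps
one such order, e2, e4, e5 (pending dropped), breaks at step 2 where e4 dequeue() → 25 is illegal

not linearizable — minimal violating prefix: 8 events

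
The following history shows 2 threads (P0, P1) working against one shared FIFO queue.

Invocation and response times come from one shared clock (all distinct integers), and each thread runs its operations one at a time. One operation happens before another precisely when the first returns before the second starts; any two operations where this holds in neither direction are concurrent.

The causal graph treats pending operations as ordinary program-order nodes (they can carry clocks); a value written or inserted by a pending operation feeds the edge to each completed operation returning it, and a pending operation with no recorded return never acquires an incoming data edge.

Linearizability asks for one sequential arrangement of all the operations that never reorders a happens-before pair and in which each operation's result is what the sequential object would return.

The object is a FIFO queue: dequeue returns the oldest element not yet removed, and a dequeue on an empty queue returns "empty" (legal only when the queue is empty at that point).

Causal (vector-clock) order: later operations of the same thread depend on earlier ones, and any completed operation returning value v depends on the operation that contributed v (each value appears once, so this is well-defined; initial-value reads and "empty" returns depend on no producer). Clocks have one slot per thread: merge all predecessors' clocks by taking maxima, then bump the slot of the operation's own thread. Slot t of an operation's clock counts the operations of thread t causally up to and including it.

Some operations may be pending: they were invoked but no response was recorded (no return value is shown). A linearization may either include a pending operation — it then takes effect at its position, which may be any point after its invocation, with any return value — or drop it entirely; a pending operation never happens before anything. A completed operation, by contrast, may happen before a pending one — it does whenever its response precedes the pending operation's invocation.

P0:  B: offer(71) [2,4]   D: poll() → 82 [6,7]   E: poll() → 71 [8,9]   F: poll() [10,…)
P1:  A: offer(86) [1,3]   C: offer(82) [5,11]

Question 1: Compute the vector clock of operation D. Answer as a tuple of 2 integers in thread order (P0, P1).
(2, 2)

no predecessors for A (invoked 1): P1 increments from zero → (0, 1)
no predecessors for B (invoked 2): P0 increments from zero → (1, 0)
merge at C (invoked 5): VC(A)=(0, 1), own-thread bump on P1 → (0, 2)
merge at D (invoked 6): VC(B)=(1, 0), VC(C)=(0, 2), own-thread bump on P0 → (2, 2)
merge at E (invoked 8): VC(B)=(1, 0), VC(D)=(2, 2), own-thread bump on P0 → (3, 2)
merge at F (invoked 10): VC(E)=(3, 2), own-thread bump on P0 → (4, 2)
target: VC(D) = (2, 2)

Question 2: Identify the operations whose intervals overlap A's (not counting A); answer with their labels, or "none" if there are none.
B

concurrent with A ([1,3]): every op whose interval crosses 1..3
B [2,4]: concurrent
C [5,11]: after
D [6,7]: after
E [8,9]: after
F [10,…): after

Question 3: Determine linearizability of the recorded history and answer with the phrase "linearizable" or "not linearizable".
not linearizable

cut after 6 events: linearizable; cut after 7 events (D responds, time 7): not linearizable
2 orders of the 3 completed FIFO queue ops respect real time; none is legal
no escape via the 1 pending operation (C): every completion choice fails
e.g. A, B, D (pending dropped): illegal at step 3, since D poll() → 82 cannot apply there
e.g. B, A, D (pending dropped): illegal at step 3, since D poll() → 82 cannot apply there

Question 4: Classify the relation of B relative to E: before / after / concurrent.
before

B spans [2,4], E spans [8,9]
resp(B)=4 < inv(E)=8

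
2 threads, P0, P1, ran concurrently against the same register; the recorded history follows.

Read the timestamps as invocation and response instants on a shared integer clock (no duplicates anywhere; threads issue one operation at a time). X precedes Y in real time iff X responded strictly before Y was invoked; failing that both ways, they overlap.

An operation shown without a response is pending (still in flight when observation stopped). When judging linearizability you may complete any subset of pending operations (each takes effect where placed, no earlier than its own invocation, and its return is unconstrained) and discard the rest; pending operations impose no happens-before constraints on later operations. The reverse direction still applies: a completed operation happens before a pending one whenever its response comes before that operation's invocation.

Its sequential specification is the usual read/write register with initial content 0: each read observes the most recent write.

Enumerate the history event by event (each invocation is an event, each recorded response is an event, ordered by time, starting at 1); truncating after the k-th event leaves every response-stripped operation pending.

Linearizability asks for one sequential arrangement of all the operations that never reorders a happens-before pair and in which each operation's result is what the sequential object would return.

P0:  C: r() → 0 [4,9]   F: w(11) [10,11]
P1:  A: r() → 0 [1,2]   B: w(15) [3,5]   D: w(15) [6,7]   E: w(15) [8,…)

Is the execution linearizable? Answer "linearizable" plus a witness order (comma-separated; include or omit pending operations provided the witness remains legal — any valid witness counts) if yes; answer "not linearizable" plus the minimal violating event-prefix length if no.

linearizable — witness: A, C, B, D, E, F

step 1: A r() → 0 — value 0
step 2: C r() → 0 — value 0
step 3: B w(15) — value 15
step 4: D w(15) — value 15
step 5: E w(15) (pending, included) — value 15
step 6: F w(11) — value 11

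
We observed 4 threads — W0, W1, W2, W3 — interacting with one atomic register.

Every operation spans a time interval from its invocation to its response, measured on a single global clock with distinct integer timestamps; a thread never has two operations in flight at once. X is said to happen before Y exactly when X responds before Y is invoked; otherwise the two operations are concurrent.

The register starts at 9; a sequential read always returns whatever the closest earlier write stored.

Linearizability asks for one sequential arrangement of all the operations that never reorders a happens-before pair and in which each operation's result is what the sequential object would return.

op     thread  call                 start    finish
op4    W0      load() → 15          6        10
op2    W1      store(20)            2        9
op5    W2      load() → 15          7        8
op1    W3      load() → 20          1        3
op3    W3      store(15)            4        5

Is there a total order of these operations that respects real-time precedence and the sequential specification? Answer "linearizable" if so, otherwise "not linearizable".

linearizable

a witness: op2, op1, op3, op4, op5
after step 1 (op2 store(20)): value 20
after step 2 (op1 load() → 20): value 20
after step 3 (op3 store(15)): value 15
after step 4 (op4 load() → 15): value 15
after step 5 (op5 load() → 15): value 15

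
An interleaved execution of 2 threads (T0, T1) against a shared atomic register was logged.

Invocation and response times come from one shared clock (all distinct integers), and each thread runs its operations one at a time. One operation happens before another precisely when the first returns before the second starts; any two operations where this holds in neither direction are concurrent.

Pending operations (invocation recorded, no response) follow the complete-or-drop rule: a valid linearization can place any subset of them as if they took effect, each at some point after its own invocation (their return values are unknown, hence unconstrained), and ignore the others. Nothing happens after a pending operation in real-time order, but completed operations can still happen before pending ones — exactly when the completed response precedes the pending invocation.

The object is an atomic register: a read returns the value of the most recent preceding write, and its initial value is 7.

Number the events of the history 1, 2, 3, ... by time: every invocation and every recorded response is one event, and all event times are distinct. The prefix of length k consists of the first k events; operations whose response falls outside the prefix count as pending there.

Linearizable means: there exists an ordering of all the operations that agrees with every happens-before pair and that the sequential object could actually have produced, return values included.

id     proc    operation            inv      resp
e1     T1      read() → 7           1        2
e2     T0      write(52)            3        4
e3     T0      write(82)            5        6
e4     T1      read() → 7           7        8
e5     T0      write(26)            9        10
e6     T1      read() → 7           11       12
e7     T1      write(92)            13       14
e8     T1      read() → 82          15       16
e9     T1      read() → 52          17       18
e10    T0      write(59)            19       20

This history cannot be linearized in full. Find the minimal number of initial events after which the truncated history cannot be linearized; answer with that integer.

8

a valid linearization of events 1..7 exists, for instance e1, e2, e3:
after step 1 (e1 read() → 7): value 7
after step 2 (e2 write(52)): value 52
after step 3 (e3 write(82)): value 82
once event 8 joins (e4's response, time 8), exhaustive search finds no witness
take e1, e2, e3, e4: step 4 already fails, because e4 read() → 7 cannot occur there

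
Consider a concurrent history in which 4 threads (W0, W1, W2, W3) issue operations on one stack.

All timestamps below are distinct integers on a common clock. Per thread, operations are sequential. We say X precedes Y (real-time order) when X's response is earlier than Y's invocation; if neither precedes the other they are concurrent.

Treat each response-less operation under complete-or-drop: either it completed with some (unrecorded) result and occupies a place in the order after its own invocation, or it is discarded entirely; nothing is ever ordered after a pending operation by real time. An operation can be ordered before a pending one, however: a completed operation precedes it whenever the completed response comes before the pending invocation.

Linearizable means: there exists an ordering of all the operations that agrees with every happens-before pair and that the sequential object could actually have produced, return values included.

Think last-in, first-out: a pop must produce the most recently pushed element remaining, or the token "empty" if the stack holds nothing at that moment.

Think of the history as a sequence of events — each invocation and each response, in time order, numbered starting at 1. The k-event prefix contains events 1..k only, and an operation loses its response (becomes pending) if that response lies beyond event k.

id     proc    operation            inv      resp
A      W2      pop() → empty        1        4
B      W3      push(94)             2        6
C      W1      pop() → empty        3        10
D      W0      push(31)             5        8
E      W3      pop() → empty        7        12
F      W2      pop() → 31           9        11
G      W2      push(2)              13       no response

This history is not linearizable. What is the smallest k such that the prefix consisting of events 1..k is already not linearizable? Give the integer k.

one valid order for events 1..11 is A, B, D, F, E, C:
step 1: A pop() → empty — stack <>
step 2: B push(94) — stack <94>
step 3: D push(31) — stack <94,31>
step 4: F pop() → 31 — stack <94>
step 5: E pop() (pending, included) — stack <>
step 6: C pop() → empty — stack <>
with event 12 included (E responding at time 12), all real-time-consistent orders fail
for example A, B, C, D, E, F fails at step 3: C pop() → empty is not legal there
for example A, B, C, D, F, E fails at step 3: C pop() → empty is not legal there

12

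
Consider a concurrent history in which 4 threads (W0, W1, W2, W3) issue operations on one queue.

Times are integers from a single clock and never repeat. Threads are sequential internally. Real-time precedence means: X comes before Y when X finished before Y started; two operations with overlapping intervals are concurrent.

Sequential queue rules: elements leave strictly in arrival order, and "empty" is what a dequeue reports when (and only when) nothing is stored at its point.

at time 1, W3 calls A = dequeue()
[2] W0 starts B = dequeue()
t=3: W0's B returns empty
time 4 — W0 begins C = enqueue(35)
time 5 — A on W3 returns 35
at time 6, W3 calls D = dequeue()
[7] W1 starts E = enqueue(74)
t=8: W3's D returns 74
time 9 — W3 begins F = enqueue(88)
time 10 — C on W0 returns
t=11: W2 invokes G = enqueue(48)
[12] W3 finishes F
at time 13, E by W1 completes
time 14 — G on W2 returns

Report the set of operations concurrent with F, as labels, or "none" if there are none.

C, E, G

F spans [9,12]; an op avoiding the whole window 9..12 is ordered, any other is concurrent
A [1,5]: before
B [2,3]: before
C [4,10]: concurrent
D [6,8]: before
E [7,13]: concurrent
G [11,14]: concurrent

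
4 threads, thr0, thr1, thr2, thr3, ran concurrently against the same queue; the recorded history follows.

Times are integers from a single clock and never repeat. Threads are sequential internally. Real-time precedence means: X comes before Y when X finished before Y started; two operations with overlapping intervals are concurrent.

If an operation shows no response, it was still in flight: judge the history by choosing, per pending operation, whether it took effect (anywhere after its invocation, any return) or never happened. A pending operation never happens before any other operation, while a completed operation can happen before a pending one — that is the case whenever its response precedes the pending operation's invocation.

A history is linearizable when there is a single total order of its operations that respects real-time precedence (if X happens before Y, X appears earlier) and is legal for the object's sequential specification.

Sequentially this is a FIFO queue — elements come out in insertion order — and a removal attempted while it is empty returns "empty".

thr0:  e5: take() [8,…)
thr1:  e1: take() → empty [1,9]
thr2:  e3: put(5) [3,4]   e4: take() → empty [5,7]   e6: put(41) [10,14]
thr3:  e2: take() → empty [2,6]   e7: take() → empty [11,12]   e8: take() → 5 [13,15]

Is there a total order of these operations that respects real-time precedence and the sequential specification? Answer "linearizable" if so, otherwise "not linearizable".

the violation lands at event 9, e1's response at time 9: events 1..8 linearize, events 1..9 do not
no legal order exists: 12 real-time-consistent candidates over 4 completed queue operations, all rejected
including or dropping the 1 pending operation (e5) in any combination fails
one such order, e1, e2, e3, e4 (pending dropped), breaks at step 4 where e4 take() → empty is illegal
one such order, e1, e3, e2, e4 (pending dropped), breaks at step 3 where e2 take() → empty is illegal

not linearizable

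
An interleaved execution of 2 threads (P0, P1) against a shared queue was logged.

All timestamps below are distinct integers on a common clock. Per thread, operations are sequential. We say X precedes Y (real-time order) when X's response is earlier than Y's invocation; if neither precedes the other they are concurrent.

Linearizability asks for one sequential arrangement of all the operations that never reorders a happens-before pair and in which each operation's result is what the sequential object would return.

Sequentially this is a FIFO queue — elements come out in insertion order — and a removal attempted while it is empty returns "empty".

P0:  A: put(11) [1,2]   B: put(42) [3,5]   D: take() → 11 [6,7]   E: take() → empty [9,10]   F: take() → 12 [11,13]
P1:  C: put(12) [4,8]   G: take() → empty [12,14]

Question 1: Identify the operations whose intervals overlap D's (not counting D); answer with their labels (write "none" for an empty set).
D spans [6,7]: anything still running between times 6 and 7 counts as concurrent
A [1,2]: before
B [3,5]: before
C [4,8]: concurrent
E [9,10]: after
F [11,13]: after
G [12,14]: after

C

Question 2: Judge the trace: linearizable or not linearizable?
already the first 10 events (up to E's response at time 10) admit no linearization; the first 9 still do
the 5 completed operations admit 3 real-time orders; each fails the queue replay
sample order A, B, C, D, E stalls at step 5 — E take() → empty has no legal effect
sample order A, B, D, C, E stalls at step 5 — E take() → empty has no legal effect

not linearizable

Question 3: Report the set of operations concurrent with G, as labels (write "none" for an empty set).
overlap test against G [12,14]: concurrent iff the interval meets 12..14
A [1,2]: before
B [3,5]: before
C [4,8]: before
D [6,7]: before
E [9,10]: before
F [11,13]: concurrent

F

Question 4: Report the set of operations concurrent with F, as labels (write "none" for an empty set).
F runs from 11 to 13; window-overlapping ops are concurrent
A [1,2]: before
B [3,5]: before
C [4,8]: before
D [6,7]: before
E [9,10]: before
G [12,14]: concurrent

G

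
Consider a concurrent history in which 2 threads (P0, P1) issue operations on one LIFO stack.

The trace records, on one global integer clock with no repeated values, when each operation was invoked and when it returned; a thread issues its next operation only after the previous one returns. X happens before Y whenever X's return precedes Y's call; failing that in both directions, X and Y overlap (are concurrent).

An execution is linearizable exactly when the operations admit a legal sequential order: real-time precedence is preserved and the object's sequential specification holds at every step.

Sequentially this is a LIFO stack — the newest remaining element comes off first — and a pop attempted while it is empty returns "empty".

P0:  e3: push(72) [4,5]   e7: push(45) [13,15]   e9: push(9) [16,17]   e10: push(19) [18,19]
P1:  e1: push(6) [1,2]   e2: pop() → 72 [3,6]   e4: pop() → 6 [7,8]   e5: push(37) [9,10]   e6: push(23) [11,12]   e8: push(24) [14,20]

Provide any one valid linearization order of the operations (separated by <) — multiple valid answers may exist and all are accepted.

e1 < e3 < e2 < e4 < e5 < e6 < e7 < e8 < e9 < e10

after step 1 (e1 push(6)): stack <6>
after step 2 (e3 push(72)): stack <6,72>
after step 3 (e2 pop() → 72): stack <6>
after step 4 (e4 pop() → 6): stack <>
after step 5 (e5 push(37)): stack <37>
after step 6 (e6 push(23)): stack <37,23>
after step 7 (e7 push(45)): stack <37,23,45>
after step 8 (e8 push(24)): stack <37,23,45,24>
after step 9 (e9 push(9)): stack <37,23,45,24,9>
after step 10 (e10 push(19)): stack <37,23,45,24,9,19>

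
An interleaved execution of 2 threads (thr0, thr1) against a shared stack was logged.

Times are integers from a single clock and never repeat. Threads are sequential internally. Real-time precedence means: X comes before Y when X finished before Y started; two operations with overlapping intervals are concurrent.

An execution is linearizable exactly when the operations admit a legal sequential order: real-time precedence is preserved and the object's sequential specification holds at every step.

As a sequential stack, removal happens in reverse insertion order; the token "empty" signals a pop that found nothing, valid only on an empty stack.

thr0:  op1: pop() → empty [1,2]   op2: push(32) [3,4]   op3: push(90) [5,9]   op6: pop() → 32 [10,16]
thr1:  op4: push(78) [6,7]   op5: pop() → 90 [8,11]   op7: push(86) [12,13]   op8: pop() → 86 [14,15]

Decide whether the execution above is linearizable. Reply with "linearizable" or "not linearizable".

cut after 15 events: linearizable; cut after 16 events (op6 responds, time 16): not linearizable
no legal order exists: 11 real-time-consistent candidates over 8 completed stack operations, all rejected
take op1, op2, op3, op4, op5, op6, op7, op8: step 5 already fails, because op5 pop() → 90 cannot occur there
take op1, op2, op3, op4, op5, op7, op6, op8: step 5 already fails, because op5 pop() → 90 cannot occur there

not linearizable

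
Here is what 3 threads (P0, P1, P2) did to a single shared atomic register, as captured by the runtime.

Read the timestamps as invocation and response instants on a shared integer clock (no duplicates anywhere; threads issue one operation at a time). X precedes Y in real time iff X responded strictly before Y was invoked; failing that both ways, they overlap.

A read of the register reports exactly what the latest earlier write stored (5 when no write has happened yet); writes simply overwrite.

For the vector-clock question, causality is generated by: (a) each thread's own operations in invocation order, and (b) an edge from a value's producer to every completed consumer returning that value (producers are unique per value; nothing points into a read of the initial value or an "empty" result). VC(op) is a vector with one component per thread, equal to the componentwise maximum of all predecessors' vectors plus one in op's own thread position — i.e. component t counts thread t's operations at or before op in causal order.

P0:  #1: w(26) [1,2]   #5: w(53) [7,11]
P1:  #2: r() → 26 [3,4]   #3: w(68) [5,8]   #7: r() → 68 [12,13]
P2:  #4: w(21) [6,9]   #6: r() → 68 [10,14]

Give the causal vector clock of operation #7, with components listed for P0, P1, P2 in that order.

#4 (invocation 6): nothing precedes it; P2's component alone gives (0, 0, 1)
#1 (invocation 1): nothing precedes it; P0's component alone gives (1, 0, 0)
from VC(#1)=(1, 0, 0), #2 (invoked 3) maxes components and bumps P1 → (1, 1, 0)
from VC(#1)=(1, 0, 0), #5 (invoked 7) maxes components and bumps P0 → (2, 0, 0)
from VC(#2)=(1, 1, 0), #3 (invoked 5) maxes components and bumps P1 → (1, 2, 0)
from VC(#3)=(1, 2, 0), #7 (invoked 12) maxes components and bumps P1 → (1, 3, 0)
from VC(#3)=(1, 2, 0), VC(#4)=(0, 0, 1), #6 (invoked 10) maxes components and bumps P2 → (1, 2, 2)
target: VC(#7) = (1, 3, 0)

(1, 3, 0)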